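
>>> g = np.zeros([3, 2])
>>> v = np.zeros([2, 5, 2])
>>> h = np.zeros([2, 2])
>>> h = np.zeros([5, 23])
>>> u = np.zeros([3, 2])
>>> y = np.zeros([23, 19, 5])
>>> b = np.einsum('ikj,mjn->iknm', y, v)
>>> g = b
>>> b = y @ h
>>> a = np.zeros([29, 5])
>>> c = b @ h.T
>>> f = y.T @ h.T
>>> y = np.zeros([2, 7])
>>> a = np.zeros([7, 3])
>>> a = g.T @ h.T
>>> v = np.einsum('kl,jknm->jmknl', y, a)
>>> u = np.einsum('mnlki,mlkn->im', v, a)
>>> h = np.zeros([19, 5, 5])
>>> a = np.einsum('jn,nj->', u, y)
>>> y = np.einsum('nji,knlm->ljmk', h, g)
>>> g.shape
(23, 19, 2, 2)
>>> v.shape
(2, 5, 2, 19, 7)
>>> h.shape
(19, 5, 5)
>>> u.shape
(7, 2)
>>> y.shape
(2, 5, 2, 23)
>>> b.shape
(23, 19, 23)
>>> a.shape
()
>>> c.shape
(23, 19, 5)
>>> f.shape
(5, 19, 5)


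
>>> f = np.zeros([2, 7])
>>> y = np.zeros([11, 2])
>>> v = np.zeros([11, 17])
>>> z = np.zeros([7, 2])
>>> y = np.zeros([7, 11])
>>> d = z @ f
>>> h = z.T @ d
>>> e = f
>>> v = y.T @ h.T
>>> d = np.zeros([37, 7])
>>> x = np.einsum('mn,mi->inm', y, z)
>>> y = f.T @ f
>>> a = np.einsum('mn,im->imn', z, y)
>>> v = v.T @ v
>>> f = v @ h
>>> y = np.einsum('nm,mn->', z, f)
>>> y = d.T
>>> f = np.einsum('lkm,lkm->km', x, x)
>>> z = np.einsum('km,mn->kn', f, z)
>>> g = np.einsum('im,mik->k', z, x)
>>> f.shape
(11, 7)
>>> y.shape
(7, 37)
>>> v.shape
(2, 2)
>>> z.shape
(11, 2)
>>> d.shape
(37, 7)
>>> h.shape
(2, 7)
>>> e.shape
(2, 7)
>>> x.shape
(2, 11, 7)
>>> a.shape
(7, 7, 2)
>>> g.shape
(7,)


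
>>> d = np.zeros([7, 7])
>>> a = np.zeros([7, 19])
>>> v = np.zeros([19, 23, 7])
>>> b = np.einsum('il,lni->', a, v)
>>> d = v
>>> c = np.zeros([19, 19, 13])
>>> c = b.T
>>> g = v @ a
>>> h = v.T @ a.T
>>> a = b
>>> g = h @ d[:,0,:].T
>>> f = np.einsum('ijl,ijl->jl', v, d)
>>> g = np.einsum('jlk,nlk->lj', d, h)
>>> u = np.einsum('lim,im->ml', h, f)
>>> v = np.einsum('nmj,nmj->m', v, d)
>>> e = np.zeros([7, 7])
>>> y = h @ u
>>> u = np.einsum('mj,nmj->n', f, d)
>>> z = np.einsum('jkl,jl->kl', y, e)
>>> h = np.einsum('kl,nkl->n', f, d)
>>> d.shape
(19, 23, 7)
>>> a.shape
()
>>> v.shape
(23,)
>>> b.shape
()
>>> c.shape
()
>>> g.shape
(23, 19)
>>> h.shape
(19,)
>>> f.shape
(23, 7)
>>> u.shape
(19,)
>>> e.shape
(7, 7)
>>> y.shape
(7, 23, 7)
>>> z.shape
(23, 7)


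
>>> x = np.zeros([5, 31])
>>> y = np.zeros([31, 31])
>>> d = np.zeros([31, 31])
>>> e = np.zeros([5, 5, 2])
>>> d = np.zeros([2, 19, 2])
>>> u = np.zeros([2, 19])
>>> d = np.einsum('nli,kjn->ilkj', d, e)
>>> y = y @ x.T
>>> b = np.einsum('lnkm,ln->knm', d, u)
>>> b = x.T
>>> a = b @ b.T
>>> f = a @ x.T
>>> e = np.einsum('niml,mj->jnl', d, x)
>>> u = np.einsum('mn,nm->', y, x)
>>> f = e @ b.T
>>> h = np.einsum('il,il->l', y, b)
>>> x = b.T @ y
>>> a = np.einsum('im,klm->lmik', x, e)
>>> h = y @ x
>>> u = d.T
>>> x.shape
(5, 5)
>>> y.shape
(31, 5)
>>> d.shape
(2, 19, 5, 5)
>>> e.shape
(31, 2, 5)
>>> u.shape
(5, 5, 19, 2)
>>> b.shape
(31, 5)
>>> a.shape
(2, 5, 5, 31)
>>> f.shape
(31, 2, 31)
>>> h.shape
(31, 5)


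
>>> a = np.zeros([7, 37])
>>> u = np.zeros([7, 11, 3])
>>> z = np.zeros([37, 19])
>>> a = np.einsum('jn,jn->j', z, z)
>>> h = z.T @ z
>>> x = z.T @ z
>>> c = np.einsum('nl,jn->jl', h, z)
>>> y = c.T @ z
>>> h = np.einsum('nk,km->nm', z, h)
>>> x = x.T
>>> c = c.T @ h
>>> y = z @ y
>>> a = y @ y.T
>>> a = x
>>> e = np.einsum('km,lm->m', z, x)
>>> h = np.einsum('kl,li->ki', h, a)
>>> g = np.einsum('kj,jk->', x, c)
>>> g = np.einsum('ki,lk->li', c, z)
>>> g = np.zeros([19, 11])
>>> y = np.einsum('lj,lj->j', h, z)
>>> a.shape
(19, 19)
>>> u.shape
(7, 11, 3)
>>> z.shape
(37, 19)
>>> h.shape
(37, 19)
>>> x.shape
(19, 19)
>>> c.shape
(19, 19)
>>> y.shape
(19,)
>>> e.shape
(19,)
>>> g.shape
(19, 11)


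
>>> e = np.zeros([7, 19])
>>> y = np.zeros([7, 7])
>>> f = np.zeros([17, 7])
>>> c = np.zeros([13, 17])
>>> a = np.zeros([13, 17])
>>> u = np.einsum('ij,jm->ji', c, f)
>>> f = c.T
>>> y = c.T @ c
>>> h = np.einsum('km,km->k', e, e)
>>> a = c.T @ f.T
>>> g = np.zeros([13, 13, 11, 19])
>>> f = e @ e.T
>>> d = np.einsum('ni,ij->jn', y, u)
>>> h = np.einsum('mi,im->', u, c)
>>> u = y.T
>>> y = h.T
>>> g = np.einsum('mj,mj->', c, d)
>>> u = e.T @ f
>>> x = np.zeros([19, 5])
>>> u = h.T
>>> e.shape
(7, 19)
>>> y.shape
()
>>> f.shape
(7, 7)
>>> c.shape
(13, 17)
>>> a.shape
(17, 17)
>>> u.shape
()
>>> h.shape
()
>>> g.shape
()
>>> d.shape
(13, 17)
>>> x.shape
(19, 5)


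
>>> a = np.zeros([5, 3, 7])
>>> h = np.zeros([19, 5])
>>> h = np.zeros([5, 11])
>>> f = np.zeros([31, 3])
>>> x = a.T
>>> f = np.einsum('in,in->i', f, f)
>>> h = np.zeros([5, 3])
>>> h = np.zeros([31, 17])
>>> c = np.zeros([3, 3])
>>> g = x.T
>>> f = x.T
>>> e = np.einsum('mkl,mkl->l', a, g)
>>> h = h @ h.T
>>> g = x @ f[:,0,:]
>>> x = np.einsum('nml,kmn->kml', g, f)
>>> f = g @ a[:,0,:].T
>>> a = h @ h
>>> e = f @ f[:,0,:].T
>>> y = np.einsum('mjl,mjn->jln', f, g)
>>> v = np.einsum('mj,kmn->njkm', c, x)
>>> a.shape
(31, 31)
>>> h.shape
(31, 31)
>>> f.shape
(7, 3, 5)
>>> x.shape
(5, 3, 7)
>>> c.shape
(3, 3)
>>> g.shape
(7, 3, 7)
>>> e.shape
(7, 3, 7)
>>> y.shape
(3, 5, 7)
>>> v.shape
(7, 3, 5, 3)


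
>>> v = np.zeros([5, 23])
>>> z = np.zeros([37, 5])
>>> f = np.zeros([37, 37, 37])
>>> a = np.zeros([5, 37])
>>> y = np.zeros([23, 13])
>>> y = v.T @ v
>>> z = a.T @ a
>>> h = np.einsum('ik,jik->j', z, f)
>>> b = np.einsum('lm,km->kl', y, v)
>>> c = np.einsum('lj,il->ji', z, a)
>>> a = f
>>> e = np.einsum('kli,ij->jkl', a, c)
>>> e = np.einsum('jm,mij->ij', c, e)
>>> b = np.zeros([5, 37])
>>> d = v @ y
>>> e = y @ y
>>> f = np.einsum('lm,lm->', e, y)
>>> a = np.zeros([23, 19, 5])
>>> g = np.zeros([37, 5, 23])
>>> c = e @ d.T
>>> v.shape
(5, 23)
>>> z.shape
(37, 37)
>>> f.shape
()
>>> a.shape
(23, 19, 5)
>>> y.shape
(23, 23)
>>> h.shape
(37,)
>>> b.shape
(5, 37)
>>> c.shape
(23, 5)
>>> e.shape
(23, 23)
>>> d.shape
(5, 23)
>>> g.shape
(37, 5, 23)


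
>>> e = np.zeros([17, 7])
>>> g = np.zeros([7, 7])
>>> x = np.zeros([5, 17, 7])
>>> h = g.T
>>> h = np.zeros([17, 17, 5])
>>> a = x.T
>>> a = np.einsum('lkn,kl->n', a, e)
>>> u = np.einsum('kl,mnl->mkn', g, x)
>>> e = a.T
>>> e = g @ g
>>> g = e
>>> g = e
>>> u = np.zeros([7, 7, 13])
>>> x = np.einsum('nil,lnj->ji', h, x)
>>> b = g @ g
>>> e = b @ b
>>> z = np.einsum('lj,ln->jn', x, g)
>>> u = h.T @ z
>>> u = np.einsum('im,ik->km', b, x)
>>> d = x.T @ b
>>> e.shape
(7, 7)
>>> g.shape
(7, 7)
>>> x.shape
(7, 17)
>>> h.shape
(17, 17, 5)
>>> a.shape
(5,)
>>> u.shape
(17, 7)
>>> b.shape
(7, 7)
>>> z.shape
(17, 7)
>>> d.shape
(17, 7)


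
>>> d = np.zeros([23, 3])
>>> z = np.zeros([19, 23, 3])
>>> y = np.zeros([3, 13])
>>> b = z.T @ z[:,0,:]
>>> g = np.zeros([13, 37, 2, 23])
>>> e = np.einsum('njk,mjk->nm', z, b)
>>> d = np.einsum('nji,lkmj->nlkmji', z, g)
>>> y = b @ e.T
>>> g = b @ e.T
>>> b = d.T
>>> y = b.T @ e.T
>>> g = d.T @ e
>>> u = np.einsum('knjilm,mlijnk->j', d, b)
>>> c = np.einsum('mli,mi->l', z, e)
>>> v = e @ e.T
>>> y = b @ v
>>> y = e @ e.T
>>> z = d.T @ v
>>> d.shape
(19, 13, 37, 2, 23, 3)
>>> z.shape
(3, 23, 2, 37, 13, 19)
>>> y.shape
(19, 19)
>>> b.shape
(3, 23, 2, 37, 13, 19)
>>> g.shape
(3, 23, 2, 37, 13, 3)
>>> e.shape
(19, 3)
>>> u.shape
(37,)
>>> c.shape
(23,)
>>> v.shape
(19, 19)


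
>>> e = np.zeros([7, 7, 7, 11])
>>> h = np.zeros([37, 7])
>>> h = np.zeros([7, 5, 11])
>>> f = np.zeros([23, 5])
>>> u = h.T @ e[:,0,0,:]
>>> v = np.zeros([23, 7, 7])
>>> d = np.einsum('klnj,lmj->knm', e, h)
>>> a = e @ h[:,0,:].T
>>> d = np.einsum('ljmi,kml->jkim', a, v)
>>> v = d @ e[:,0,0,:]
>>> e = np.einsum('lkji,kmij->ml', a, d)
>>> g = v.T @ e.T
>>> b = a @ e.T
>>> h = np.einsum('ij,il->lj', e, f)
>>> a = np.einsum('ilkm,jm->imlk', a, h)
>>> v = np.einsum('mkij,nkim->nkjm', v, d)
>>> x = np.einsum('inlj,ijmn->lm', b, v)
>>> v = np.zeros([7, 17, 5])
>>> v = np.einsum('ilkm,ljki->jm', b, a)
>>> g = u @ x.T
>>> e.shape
(23, 7)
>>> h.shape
(5, 7)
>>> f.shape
(23, 5)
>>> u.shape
(11, 5, 11)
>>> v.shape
(7, 23)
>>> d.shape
(7, 23, 7, 7)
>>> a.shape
(7, 7, 7, 7)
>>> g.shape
(11, 5, 7)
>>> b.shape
(7, 7, 7, 23)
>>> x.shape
(7, 11)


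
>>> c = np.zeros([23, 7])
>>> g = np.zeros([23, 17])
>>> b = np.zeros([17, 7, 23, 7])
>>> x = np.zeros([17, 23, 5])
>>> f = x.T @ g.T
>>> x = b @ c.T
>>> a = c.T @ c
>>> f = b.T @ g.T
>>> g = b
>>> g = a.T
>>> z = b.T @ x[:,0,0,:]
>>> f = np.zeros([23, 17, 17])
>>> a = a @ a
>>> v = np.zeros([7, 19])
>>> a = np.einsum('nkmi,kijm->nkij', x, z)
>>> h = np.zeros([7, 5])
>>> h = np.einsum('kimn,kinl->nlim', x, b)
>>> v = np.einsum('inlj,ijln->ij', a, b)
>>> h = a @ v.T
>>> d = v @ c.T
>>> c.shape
(23, 7)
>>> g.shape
(7, 7)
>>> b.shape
(17, 7, 23, 7)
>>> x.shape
(17, 7, 23, 23)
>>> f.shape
(23, 17, 17)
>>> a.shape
(17, 7, 23, 7)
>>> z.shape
(7, 23, 7, 23)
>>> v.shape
(17, 7)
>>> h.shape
(17, 7, 23, 17)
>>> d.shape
(17, 23)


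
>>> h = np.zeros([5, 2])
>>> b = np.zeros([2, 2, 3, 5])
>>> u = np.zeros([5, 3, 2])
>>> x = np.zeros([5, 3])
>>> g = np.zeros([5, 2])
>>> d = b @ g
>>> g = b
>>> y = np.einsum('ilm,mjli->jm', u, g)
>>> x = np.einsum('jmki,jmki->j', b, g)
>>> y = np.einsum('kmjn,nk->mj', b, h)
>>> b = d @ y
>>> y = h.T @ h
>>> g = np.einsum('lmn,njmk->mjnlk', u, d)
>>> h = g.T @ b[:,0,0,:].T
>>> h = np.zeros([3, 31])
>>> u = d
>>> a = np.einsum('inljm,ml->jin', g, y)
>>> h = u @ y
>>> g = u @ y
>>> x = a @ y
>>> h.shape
(2, 2, 3, 2)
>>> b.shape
(2, 2, 3, 3)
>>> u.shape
(2, 2, 3, 2)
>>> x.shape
(5, 3, 2)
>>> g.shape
(2, 2, 3, 2)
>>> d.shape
(2, 2, 3, 2)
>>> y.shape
(2, 2)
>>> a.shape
(5, 3, 2)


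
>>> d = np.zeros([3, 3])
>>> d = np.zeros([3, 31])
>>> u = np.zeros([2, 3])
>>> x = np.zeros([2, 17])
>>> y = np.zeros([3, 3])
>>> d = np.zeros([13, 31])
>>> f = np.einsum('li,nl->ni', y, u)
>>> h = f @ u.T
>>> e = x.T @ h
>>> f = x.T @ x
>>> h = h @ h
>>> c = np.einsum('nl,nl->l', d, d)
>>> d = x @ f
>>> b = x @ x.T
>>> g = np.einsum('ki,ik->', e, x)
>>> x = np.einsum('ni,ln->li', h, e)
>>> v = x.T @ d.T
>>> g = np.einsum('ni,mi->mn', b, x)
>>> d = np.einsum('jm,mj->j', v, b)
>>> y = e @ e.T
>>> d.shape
(2,)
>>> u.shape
(2, 3)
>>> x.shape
(17, 2)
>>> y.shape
(17, 17)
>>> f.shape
(17, 17)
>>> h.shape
(2, 2)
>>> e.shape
(17, 2)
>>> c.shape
(31,)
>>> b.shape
(2, 2)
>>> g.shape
(17, 2)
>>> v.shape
(2, 2)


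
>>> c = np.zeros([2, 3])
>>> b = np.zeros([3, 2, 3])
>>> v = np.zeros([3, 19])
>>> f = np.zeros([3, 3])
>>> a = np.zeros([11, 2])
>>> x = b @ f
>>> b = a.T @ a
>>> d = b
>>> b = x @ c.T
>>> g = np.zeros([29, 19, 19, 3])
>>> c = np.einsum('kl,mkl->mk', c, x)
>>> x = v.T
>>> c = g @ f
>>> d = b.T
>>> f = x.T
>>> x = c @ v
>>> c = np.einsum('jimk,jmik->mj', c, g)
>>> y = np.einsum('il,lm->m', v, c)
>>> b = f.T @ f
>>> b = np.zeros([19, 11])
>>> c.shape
(19, 29)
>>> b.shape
(19, 11)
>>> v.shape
(3, 19)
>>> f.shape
(3, 19)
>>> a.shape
(11, 2)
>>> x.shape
(29, 19, 19, 19)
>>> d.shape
(2, 2, 3)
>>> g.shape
(29, 19, 19, 3)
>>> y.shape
(29,)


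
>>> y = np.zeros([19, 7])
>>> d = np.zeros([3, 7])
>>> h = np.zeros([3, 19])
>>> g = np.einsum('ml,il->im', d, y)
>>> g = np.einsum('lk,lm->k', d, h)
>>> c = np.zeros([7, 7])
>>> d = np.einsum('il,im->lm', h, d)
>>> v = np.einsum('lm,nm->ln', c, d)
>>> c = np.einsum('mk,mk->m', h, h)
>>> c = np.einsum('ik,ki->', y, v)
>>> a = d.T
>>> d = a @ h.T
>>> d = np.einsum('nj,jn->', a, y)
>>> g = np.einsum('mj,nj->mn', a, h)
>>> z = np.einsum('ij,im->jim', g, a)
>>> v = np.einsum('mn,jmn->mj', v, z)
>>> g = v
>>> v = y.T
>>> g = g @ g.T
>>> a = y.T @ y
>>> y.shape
(19, 7)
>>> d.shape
()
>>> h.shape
(3, 19)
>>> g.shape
(7, 7)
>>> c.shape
()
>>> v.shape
(7, 19)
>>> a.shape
(7, 7)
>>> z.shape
(3, 7, 19)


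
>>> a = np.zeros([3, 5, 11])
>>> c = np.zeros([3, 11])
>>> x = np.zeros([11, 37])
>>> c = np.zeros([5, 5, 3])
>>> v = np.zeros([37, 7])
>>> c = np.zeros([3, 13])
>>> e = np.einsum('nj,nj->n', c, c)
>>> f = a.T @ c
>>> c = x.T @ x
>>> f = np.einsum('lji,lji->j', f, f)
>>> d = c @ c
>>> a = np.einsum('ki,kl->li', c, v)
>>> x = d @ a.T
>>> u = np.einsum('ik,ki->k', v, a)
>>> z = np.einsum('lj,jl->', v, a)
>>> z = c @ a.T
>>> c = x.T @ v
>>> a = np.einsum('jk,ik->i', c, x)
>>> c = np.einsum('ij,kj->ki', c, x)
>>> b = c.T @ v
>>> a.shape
(37,)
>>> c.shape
(37, 7)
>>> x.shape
(37, 7)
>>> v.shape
(37, 7)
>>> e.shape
(3,)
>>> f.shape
(5,)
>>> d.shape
(37, 37)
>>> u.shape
(7,)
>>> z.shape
(37, 7)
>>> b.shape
(7, 7)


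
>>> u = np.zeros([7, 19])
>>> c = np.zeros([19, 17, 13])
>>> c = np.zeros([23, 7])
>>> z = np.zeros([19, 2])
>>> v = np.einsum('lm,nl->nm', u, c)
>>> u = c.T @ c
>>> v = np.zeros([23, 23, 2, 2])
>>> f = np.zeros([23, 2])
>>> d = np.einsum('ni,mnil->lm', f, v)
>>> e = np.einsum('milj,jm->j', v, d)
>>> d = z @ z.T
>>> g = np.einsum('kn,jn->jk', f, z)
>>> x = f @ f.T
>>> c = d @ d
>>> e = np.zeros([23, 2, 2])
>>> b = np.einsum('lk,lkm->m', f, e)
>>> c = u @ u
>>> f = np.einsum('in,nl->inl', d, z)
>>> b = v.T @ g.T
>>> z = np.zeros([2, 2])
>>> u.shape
(7, 7)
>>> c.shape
(7, 7)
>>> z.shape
(2, 2)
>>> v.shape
(23, 23, 2, 2)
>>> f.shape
(19, 19, 2)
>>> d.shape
(19, 19)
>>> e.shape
(23, 2, 2)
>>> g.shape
(19, 23)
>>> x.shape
(23, 23)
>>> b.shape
(2, 2, 23, 19)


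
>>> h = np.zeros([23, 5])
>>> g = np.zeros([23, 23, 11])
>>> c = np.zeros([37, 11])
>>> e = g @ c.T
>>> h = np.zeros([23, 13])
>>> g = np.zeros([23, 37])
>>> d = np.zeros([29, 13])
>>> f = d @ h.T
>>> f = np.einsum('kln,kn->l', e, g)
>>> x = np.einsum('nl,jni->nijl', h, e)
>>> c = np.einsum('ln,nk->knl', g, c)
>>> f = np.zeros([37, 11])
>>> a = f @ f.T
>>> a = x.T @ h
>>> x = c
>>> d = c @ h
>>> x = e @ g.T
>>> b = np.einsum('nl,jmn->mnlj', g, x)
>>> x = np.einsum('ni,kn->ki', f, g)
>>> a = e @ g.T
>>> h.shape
(23, 13)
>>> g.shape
(23, 37)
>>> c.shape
(11, 37, 23)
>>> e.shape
(23, 23, 37)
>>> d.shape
(11, 37, 13)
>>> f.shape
(37, 11)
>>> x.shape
(23, 11)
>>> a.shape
(23, 23, 23)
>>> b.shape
(23, 23, 37, 23)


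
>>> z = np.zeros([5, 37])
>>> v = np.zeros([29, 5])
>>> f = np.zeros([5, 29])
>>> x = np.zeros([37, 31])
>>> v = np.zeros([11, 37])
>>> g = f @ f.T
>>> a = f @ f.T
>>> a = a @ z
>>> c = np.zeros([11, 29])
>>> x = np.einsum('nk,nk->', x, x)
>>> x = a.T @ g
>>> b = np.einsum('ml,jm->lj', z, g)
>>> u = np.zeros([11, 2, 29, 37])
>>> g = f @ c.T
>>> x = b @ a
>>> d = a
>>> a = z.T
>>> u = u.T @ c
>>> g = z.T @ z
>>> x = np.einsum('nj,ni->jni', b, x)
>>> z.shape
(5, 37)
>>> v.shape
(11, 37)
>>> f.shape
(5, 29)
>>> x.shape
(5, 37, 37)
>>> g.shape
(37, 37)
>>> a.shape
(37, 5)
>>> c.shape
(11, 29)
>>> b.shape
(37, 5)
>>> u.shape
(37, 29, 2, 29)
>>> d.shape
(5, 37)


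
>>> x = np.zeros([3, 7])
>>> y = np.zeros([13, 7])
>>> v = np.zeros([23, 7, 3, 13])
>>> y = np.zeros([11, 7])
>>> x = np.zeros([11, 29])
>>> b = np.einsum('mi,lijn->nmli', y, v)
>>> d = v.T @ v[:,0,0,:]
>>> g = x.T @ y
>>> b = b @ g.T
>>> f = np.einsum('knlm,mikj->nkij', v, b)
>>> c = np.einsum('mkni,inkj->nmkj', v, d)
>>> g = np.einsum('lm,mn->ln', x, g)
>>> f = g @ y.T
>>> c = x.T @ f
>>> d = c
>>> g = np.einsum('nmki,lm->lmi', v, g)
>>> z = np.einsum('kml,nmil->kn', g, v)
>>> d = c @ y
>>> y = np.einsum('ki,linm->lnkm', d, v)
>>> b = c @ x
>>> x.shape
(11, 29)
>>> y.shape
(23, 3, 29, 13)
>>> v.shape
(23, 7, 3, 13)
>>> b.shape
(29, 29)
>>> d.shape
(29, 7)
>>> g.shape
(11, 7, 13)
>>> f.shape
(11, 11)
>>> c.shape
(29, 11)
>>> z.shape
(11, 23)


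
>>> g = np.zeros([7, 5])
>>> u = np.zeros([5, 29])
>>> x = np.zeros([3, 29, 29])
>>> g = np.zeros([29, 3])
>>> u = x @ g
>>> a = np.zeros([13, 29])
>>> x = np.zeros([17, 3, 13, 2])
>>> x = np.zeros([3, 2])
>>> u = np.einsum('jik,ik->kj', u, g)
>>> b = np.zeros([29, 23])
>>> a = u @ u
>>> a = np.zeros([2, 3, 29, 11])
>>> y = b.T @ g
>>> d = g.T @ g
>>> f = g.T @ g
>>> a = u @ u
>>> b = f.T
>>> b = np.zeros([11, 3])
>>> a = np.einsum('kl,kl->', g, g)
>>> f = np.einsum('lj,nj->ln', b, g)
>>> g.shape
(29, 3)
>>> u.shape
(3, 3)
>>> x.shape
(3, 2)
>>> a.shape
()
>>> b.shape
(11, 3)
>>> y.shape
(23, 3)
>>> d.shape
(3, 3)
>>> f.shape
(11, 29)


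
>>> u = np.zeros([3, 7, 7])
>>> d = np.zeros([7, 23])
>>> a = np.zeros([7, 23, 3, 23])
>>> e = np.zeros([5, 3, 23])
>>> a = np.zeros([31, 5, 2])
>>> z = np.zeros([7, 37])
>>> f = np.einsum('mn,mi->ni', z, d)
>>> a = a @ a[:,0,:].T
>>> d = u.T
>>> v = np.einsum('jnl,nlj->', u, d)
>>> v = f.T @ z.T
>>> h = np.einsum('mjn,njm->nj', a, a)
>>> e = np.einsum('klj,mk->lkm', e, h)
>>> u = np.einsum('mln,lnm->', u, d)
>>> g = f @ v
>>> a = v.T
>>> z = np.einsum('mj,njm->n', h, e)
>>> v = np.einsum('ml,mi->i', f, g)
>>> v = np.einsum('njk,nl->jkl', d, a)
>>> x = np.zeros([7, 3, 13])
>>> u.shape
()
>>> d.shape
(7, 7, 3)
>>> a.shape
(7, 23)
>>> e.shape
(3, 5, 31)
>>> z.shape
(3,)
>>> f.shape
(37, 23)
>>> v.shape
(7, 3, 23)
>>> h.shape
(31, 5)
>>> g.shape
(37, 7)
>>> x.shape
(7, 3, 13)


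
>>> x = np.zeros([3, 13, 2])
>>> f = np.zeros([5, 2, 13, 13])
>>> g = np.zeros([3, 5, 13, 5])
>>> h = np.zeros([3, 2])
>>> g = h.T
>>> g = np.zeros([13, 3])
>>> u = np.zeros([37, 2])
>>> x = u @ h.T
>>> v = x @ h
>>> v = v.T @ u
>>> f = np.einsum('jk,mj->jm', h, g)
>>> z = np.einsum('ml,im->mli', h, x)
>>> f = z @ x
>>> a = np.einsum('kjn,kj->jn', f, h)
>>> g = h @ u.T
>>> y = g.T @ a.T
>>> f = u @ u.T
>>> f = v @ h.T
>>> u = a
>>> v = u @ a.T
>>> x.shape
(37, 3)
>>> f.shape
(2, 3)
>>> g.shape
(3, 37)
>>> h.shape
(3, 2)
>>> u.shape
(2, 3)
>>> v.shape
(2, 2)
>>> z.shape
(3, 2, 37)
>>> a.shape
(2, 3)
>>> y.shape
(37, 2)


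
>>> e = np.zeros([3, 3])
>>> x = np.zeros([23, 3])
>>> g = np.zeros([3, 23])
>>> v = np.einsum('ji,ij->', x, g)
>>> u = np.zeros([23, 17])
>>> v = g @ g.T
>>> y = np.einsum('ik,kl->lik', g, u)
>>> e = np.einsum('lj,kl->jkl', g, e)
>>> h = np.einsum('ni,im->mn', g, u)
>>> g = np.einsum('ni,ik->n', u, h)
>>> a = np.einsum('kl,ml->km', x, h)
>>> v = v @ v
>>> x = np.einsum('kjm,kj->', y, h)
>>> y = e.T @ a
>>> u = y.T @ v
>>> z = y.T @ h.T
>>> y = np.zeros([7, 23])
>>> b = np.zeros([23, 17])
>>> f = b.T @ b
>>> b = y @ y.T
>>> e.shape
(23, 3, 3)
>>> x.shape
()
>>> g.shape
(23,)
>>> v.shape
(3, 3)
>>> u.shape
(17, 3, 3)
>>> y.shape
(7, 23)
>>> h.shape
(17, 3)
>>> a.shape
(23, 17)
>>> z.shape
(17, 3, 17)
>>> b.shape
(7, 7)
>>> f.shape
(17, 17)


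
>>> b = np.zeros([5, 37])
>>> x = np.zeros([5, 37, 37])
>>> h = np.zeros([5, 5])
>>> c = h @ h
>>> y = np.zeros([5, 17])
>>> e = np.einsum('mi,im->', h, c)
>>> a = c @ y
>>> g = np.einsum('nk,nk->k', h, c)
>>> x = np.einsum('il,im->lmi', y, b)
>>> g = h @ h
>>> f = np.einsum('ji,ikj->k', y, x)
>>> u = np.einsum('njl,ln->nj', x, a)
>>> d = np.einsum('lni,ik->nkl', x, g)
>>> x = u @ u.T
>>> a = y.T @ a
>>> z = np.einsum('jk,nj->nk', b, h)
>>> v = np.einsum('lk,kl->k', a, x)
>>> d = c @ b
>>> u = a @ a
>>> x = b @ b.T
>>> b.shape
(5, 37)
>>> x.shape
(5, 5)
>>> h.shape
(5, 5)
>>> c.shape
(5, 5)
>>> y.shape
(5, 17)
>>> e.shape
()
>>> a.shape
(17, 17)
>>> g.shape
(5, 5)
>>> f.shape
(37,)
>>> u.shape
(17, 17)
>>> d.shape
(5, 37)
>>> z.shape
(5, 37)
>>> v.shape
(17,)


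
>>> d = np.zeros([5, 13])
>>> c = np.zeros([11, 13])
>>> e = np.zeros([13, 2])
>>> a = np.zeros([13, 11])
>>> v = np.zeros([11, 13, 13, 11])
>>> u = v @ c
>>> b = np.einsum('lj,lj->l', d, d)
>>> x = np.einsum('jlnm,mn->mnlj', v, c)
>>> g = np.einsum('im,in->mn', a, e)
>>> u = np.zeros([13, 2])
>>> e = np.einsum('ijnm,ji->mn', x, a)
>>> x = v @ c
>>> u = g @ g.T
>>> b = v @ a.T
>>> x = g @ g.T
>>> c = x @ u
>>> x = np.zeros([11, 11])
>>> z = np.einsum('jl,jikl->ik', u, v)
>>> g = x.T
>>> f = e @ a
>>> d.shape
(5, 13)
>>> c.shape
(11, 11)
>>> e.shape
(11, 13)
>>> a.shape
(13, 11)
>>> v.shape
(11, 13, 13, 11)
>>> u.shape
(11, 11)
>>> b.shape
(11, 13, 13, 13)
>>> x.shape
(11, 11)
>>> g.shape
(11, 11)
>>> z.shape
(13, 13)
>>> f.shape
(11, 11)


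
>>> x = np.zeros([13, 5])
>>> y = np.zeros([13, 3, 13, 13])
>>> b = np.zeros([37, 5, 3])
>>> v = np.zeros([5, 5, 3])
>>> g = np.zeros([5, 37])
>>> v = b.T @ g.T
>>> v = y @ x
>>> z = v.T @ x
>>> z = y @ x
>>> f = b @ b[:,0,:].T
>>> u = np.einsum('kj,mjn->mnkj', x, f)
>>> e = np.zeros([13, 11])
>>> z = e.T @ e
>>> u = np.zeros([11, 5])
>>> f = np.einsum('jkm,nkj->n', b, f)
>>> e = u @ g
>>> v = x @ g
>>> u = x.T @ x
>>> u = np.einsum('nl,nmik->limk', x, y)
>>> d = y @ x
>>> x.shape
(13, 5)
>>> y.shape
(13, 3, 13, 13)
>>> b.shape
(37, 5, 3)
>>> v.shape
(13, 37)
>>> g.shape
(5, 37)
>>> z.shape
(11, 11)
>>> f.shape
(37,)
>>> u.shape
(5, 13, 3, 13)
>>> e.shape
(11, 37)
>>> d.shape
(13, 3, 13, 5)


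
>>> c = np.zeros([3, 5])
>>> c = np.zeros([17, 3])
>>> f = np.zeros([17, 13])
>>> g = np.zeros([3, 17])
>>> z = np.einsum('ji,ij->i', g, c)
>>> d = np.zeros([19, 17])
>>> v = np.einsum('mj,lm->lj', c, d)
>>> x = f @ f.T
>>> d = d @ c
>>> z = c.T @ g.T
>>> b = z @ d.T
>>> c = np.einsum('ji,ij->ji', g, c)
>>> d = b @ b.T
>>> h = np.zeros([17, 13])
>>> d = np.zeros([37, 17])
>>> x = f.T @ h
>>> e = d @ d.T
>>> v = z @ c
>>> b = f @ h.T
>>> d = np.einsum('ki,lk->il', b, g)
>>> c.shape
(3, 17)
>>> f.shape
(17, 13)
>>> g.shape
(3, 17)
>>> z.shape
(3, 3)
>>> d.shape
(17, 3)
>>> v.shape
(3, 17)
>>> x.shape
(13, 13)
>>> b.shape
(17, 17)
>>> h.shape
(17, 13)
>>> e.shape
(37, 37)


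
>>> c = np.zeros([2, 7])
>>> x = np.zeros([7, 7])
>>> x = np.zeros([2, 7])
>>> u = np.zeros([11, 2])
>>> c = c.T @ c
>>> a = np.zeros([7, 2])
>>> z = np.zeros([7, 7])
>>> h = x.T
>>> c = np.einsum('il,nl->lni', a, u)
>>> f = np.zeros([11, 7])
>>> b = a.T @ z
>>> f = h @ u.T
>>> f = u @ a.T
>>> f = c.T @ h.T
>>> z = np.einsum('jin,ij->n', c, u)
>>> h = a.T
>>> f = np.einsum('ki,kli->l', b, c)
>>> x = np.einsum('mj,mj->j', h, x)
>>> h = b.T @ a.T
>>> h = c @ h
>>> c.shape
(2, 11, 7)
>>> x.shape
(7,)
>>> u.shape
(11, 2)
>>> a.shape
(7, 2)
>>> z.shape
(7,)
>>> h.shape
(2, 11, 7)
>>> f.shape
(11,)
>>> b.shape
(2, 7)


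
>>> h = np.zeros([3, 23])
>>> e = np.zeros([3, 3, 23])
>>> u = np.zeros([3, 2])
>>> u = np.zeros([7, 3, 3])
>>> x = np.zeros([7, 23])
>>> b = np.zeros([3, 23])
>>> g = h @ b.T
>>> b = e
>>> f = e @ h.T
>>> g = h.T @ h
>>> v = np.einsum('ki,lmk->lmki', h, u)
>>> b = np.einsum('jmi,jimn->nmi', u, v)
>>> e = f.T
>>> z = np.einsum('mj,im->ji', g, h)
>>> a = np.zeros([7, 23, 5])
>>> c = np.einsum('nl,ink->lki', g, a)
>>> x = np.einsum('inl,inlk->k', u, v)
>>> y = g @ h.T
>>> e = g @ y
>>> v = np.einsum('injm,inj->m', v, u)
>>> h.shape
(3, 23)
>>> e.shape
(23, 3)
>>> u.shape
(7, 3, 3)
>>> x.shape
(23,)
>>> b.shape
(23, 3, 3)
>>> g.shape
(23, 23)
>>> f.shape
(3, 3, 3)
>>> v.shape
(23,)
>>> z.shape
(23, 3)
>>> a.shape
(7, 23, 5)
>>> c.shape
(23, 5, 7)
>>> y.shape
(23, 3)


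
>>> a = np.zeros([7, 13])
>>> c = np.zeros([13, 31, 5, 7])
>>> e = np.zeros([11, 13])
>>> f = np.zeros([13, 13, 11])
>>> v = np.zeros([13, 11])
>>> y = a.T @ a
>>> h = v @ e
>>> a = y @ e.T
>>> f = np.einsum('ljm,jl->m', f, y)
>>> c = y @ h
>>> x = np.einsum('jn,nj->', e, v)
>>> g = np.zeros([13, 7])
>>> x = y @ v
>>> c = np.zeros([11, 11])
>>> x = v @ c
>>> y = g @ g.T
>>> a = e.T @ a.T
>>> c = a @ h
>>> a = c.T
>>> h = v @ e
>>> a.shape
(13, 13)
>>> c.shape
(13, 13)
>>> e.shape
(11, 13)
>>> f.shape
(11,)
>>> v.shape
(13, 11)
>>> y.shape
(13, 13)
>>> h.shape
(13, 13)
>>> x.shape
(13, 11)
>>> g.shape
(13, 7)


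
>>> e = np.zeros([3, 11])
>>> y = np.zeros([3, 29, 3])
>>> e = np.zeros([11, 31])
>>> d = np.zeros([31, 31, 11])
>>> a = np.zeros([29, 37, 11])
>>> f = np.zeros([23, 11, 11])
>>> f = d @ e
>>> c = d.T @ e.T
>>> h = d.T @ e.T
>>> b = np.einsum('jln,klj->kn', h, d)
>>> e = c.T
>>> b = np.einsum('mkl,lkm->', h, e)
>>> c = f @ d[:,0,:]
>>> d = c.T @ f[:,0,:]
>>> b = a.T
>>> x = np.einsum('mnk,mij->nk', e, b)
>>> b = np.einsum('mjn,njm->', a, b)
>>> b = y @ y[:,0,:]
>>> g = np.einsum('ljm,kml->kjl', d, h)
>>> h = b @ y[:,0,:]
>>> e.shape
(11, 31, 11)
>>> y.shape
(3, 29, 3)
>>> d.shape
(11, 31, 31)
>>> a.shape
(29, 37, 11)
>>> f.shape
(31, 31, 31)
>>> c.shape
(31, 31, 11)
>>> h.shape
(3, 29, 3)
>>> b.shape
(3, 29, 3)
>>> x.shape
(31, 11)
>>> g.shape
(11, 31, 11)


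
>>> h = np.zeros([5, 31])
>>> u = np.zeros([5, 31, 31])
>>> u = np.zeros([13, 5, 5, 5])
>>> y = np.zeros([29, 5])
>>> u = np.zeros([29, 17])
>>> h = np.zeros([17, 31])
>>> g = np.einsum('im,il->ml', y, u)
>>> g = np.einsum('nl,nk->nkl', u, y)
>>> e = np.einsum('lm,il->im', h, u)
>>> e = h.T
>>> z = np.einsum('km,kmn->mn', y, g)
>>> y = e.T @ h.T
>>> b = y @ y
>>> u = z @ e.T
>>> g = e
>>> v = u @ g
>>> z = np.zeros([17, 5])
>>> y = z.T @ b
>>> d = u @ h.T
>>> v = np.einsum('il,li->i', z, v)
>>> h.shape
(17, 31)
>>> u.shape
(5, 31)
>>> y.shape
(5, 17)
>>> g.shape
(31, 17)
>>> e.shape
(31, 17)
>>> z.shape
(17, 5)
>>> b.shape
(17, 17)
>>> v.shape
(17,)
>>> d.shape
(5, 17)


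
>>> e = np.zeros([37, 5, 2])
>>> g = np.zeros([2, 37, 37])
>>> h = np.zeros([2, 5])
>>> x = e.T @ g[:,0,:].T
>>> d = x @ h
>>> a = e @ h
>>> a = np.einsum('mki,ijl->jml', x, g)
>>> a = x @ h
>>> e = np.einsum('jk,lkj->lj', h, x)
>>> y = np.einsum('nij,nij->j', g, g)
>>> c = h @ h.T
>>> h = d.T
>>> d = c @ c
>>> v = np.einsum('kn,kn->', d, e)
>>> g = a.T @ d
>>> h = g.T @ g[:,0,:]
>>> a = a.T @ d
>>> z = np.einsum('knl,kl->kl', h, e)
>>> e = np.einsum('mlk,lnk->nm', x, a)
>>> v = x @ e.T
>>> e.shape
(5, 2)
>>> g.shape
(5, 5, 2)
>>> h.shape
(2, 5, 2)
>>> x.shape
(2, 5, 2)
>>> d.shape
(2, 2)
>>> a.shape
(5, 5, 2)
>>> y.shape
(37,)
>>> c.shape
(2, 2)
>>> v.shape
(2, 5, 5)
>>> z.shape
(2, 2)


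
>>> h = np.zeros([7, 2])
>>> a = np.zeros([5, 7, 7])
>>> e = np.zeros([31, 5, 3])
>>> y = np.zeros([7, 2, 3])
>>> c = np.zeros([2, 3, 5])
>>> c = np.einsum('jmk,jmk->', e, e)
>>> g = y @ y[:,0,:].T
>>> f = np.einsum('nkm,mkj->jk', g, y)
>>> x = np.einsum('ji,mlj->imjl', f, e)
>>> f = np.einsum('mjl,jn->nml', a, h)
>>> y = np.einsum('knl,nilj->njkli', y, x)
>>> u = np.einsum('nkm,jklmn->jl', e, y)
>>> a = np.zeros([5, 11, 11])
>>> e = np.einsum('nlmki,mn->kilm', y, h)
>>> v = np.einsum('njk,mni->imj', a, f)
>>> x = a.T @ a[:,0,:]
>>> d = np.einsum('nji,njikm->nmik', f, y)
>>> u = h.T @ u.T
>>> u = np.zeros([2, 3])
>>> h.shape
(7, 2)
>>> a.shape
(5, 11, 11)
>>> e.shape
(3, 31, 5, 7)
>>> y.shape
(2, 5, 7, 3, 31)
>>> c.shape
()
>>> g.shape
(7, 2, 7)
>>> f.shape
(2, 5, 7)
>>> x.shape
(11, 11, 11)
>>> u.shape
(2, 3)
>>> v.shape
(7, 2, 11)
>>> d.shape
(2, 31, 7, 3)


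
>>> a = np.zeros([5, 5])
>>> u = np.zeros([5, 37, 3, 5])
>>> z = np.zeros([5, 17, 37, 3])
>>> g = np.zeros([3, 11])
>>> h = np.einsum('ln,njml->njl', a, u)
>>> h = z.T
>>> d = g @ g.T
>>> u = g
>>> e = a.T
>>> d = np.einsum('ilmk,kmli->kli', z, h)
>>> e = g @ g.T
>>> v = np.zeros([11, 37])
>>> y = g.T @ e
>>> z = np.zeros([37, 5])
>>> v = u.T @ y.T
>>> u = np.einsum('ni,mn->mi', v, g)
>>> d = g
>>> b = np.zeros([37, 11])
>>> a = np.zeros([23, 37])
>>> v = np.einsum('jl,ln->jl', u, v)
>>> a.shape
(23, 37)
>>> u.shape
(3, 11)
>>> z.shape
(37, 5)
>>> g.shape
(3, 11)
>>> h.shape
(3, 37, 17, 5)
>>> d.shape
(3, 11)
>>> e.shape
(3, 3)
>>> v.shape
(3, 11)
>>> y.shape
(11, 3)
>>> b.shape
(37, 11)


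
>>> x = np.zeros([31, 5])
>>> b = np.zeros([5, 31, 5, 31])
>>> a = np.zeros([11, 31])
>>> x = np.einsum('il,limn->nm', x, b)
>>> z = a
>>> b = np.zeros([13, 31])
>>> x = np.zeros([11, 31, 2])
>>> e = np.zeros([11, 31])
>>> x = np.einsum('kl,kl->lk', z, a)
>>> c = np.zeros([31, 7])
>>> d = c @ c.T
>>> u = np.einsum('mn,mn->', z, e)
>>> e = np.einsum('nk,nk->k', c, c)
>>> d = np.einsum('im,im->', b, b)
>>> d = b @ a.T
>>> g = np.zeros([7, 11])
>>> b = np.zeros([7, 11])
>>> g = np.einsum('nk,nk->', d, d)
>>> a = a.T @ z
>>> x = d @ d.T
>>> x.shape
(13, 13)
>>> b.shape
(7, 11)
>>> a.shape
(31, 31)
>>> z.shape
(11, 31)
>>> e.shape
(7,)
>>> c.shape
(31, 7)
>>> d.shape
(13, 11)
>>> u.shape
()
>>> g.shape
()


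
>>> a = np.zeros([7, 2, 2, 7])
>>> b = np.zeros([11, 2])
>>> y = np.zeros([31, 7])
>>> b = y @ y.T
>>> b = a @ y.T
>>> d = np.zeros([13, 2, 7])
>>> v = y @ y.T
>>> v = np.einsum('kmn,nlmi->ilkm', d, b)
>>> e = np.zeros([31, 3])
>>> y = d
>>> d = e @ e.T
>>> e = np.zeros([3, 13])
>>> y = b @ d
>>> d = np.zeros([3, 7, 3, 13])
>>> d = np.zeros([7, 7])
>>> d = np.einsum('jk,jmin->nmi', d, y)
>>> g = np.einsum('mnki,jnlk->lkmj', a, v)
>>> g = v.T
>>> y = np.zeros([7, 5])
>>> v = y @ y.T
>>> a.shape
(7, 2, 2, 7)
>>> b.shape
(7, 2, 2, 31)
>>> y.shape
(7, 5)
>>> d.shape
(31, 2, 2)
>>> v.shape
(7, 7)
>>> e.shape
(3, 13)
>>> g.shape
(2, 13, 2, 31)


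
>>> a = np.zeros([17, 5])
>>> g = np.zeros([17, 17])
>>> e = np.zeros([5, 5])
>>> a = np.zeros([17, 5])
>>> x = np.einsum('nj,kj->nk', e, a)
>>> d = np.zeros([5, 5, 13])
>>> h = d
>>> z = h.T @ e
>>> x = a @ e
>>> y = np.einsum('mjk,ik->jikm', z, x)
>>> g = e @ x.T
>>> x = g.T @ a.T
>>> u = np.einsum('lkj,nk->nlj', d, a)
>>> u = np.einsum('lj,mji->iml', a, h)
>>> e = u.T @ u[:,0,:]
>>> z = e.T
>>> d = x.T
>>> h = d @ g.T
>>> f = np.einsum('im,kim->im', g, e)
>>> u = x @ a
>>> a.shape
(17, 5)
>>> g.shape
(5, 17)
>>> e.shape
(17, 5, 17)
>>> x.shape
(17, 17)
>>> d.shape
(17, 17)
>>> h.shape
(17, 5)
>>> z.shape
(17, 5, 17)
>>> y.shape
(5, 17, 5, 13)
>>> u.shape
(17, 5)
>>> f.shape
(5, 17)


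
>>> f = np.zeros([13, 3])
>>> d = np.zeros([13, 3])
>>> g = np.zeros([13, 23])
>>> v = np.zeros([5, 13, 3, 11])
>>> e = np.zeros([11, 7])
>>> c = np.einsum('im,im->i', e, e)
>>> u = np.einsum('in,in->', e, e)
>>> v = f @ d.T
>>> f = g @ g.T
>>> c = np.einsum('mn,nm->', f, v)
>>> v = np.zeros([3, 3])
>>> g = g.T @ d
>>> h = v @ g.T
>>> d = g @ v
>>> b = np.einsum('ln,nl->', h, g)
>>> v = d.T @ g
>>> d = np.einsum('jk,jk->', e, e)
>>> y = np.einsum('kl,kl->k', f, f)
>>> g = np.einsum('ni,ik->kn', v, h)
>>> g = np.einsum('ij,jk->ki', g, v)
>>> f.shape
(13, 13)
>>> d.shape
()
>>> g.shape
(3, 23)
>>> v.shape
(3, 3)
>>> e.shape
(11, 7)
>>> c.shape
()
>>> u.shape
()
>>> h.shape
(3, 23)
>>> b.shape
()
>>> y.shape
(13,)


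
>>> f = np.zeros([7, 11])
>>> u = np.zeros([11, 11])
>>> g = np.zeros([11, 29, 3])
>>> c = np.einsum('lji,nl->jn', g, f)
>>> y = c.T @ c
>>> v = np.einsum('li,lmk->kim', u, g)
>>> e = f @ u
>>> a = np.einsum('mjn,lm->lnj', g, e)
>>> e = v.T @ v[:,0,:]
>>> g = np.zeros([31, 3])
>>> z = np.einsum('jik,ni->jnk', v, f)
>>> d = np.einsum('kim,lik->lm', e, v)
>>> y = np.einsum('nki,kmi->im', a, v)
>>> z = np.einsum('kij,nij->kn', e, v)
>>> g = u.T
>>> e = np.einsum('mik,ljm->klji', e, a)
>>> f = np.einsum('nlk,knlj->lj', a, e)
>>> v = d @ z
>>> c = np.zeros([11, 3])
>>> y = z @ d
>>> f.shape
(3, 11)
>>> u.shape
(11, 11)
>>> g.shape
(11, 11)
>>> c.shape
(11, 3)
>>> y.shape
(29, 29)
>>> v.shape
(3, 3)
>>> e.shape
(29, 7, 3, 11)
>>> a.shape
(7, 3, 29)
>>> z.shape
(29, 3)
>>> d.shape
(3, 29)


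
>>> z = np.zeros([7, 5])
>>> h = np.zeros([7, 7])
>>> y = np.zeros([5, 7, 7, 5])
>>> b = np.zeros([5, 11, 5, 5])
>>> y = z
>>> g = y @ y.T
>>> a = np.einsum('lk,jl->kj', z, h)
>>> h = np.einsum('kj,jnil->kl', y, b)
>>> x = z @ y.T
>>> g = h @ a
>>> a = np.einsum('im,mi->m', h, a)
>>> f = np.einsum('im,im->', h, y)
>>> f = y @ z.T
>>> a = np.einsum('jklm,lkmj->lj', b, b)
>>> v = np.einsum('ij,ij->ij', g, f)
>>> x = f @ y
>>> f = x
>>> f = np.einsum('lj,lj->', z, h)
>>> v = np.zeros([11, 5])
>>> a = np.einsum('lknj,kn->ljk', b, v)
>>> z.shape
(7, 5)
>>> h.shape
(7, 5)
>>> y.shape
(7, 5)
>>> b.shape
(5, 11, 5, 5)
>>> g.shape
(7, 7)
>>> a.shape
(5, 5, 11)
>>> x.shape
(7, 5)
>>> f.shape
()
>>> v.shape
(11, 5)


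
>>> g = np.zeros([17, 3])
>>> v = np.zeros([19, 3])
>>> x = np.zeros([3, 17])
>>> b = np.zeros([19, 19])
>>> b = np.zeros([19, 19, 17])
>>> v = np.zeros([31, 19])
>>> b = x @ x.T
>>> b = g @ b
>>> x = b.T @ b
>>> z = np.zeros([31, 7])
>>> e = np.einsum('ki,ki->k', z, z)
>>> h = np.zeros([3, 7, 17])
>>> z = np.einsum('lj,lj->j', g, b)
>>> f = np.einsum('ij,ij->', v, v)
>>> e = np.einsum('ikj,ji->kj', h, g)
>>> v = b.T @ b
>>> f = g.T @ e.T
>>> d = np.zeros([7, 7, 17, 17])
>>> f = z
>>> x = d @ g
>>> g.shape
(17, 3)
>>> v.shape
(3, 3)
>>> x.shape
(7, 7, 17, 3)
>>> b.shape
(17, 3)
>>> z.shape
(3,)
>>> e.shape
(7, 17)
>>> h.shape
(3, 7, 17)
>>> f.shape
(3,)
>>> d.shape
(7, 7, 17, 17)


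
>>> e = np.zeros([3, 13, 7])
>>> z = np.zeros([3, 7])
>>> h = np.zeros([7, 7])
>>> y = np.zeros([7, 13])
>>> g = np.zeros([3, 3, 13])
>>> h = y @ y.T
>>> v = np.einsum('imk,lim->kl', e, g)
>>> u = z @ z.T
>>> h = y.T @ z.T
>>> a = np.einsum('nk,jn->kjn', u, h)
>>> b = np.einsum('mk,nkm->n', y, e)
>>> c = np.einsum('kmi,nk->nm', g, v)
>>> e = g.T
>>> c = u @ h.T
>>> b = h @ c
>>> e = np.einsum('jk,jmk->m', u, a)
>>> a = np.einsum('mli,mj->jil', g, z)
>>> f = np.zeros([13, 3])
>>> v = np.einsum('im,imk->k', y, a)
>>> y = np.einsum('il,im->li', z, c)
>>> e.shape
(13,)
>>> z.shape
(3, 7)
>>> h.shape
(13, 3)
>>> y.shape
(7, 3)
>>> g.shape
(3, 3, 13)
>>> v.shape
(3,)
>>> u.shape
(3, 3)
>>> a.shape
(7, 13, 3)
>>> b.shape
(13, 13)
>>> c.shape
(3, 13)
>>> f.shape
(13, 3)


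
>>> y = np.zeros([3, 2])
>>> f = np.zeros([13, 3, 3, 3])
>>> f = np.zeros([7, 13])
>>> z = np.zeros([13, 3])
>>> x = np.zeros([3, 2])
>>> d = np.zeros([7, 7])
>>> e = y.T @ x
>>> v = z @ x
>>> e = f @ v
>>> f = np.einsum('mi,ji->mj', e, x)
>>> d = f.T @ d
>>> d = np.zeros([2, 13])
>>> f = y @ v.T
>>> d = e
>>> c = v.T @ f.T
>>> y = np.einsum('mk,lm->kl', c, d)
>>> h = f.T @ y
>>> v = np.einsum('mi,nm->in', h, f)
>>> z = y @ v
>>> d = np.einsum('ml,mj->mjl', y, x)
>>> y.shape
(3, 7)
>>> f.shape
(3, 13)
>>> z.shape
(3, 3)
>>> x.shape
(3, 2)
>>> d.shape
(3, 2, 7)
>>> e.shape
(7, 2)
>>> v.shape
(7, 3)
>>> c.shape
(2, 3)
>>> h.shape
(13, 7)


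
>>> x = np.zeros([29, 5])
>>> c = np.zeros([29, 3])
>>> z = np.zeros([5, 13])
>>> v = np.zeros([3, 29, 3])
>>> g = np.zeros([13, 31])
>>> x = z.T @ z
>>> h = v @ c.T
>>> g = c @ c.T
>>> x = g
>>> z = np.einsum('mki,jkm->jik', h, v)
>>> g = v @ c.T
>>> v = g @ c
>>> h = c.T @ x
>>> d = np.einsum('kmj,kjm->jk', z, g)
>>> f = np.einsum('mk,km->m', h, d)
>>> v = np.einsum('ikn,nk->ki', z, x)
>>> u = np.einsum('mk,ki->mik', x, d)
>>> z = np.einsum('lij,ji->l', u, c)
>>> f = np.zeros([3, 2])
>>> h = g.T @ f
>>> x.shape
(29, 29)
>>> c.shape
(29, 3)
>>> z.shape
(29,)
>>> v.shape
(29, 3)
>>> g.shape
(3, 29, 29)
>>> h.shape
(29, 29, 2)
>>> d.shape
(29, 3)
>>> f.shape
(3, 2)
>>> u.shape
(29, 3, 29)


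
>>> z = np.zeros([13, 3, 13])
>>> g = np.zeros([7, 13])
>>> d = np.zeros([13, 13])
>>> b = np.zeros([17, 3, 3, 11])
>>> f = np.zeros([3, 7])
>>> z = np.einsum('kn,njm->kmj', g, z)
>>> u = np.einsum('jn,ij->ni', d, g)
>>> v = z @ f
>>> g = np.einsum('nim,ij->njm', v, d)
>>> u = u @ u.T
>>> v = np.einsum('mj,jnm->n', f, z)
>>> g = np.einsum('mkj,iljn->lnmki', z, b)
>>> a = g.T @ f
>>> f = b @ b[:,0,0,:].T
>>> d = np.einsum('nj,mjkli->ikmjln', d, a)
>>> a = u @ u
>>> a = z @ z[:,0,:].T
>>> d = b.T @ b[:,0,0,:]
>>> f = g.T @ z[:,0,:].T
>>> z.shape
(7, 13, 3)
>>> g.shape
(3, 11, 7, 13, 17)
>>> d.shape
(11, 3, 3, 11)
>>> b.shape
(17, 3, 3, 11)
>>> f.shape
(17, 13, 7, 11, 7)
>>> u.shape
(13, 13)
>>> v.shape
(13,)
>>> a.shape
(7, 13, 7)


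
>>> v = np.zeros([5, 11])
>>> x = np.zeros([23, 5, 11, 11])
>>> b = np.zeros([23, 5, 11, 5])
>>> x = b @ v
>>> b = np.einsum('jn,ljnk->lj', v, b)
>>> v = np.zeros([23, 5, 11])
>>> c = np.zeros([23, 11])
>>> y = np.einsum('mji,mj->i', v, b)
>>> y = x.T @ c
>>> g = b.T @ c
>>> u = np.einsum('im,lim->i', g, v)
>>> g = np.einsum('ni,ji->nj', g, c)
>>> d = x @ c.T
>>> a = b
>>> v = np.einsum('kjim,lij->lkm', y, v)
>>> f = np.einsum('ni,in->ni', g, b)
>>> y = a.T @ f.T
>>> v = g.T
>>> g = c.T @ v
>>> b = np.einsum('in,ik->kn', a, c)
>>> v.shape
(23, 5)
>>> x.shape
(23, 5, 11, 11)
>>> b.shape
(11, 5)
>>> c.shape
(23, 11)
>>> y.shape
(5, 5)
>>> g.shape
(11, 5)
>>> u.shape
(5,)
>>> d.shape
(23, 5, 11, 23)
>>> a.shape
(23, 5)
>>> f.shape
(5, 23)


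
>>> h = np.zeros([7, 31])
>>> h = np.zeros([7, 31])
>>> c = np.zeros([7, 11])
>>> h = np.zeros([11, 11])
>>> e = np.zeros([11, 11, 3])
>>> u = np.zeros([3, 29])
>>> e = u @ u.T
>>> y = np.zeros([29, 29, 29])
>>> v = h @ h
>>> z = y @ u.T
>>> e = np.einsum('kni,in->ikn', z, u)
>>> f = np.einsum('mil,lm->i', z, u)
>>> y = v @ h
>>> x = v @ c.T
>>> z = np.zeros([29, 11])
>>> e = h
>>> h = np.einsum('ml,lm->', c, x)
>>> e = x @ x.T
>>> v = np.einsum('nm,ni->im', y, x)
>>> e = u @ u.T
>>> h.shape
()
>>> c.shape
(7, 11)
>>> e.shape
(3, 3)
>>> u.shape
(3, 29)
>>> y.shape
(11, 11)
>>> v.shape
(7, 11)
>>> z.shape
(29, 11)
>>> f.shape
(29,)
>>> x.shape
(11, 7)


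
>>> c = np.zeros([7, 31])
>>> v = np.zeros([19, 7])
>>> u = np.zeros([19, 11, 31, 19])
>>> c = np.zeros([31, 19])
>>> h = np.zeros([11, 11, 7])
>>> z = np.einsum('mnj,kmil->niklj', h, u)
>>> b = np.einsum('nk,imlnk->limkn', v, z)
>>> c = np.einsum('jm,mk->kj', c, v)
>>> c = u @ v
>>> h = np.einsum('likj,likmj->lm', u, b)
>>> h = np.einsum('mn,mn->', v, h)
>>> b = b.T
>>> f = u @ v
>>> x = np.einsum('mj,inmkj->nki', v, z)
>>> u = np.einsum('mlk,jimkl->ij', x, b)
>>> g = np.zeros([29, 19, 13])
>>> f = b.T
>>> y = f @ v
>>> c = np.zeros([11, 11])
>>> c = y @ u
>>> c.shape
(19, 11, 31, 7, 19)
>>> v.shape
(19, 7)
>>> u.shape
(7, 19)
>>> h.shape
()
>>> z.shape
(11, 31, 19, 19, 7)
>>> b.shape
(19, 7, 31, 11, 19)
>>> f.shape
(19, 11, 31, 7, 19)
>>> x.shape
(31, 19, 11)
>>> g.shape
(29, 19, 13)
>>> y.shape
(19, 11, 31, 7, 7)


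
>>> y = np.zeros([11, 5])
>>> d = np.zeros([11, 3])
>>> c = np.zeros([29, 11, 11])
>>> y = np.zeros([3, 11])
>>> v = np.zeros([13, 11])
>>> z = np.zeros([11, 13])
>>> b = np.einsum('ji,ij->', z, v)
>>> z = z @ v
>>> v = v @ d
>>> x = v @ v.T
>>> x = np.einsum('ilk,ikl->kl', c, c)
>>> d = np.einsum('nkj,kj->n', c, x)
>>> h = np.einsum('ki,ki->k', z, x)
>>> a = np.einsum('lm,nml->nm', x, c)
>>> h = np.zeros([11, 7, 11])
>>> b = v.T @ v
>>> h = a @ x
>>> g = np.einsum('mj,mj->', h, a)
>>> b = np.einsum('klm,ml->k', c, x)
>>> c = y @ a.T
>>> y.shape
(3, 11)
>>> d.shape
(29,)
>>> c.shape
(3, 29)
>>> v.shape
(13, 3)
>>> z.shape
(11, 11)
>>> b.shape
(29,)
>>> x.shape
(11, 11)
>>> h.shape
(29, 11)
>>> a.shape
(29, 11)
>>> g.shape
()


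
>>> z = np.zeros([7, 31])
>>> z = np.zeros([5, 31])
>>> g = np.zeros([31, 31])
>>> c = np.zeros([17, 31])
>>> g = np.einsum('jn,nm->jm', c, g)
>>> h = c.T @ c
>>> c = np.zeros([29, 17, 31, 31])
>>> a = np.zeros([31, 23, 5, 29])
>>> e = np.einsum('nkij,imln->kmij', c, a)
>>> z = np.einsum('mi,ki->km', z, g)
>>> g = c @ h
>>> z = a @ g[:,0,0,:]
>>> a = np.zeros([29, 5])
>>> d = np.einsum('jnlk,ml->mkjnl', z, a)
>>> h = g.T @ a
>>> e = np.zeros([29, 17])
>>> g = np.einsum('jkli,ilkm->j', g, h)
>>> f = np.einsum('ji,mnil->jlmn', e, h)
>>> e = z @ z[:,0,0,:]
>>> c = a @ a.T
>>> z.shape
(31, 23, 5, 31)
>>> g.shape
(29,)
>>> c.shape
(29, 29)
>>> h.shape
(31, 31, 17, 5)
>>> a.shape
(29, 5)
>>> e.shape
(31, 23, 5, 31)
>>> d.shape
(29, 31, 31, 23, 5)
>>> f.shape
(29, 5, 31, 31)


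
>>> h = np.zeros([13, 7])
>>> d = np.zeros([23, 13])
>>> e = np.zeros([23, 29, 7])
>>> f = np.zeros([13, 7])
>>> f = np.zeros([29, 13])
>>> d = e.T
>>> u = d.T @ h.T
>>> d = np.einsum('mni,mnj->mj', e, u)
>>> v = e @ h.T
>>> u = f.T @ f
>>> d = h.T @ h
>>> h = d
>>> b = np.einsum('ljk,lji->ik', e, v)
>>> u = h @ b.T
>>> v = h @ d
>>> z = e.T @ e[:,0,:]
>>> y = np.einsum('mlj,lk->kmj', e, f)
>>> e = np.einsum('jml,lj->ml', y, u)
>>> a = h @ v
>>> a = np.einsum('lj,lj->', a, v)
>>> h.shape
(7, 7)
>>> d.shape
(7, 7)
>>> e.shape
(23, 7)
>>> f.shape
(29, 13)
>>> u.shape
(7, 13)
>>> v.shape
(7, 7)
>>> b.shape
(13, 7)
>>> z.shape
(7, 29, 7)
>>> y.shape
(13, 23, 7)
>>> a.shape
()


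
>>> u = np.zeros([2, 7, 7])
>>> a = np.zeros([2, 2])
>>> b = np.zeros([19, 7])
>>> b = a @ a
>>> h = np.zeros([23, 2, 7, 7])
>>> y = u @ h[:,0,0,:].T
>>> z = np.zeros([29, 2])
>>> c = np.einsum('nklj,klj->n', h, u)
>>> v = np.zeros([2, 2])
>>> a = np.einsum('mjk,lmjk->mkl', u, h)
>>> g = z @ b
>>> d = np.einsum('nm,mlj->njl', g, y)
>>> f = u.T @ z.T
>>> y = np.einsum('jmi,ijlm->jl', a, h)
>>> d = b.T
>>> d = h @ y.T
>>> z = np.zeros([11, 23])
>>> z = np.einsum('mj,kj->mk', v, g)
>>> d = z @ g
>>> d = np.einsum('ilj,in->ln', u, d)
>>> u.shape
(2, 7, 7)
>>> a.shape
(2, 7, 23)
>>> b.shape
(2, 2)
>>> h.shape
(23, 2, 7, 7)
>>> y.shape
(2, 7)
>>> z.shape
(2, 29)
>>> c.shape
(23,)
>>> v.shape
(2, 2)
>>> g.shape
(29, 2)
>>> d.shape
(7, 2)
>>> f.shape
(7, 7, 29)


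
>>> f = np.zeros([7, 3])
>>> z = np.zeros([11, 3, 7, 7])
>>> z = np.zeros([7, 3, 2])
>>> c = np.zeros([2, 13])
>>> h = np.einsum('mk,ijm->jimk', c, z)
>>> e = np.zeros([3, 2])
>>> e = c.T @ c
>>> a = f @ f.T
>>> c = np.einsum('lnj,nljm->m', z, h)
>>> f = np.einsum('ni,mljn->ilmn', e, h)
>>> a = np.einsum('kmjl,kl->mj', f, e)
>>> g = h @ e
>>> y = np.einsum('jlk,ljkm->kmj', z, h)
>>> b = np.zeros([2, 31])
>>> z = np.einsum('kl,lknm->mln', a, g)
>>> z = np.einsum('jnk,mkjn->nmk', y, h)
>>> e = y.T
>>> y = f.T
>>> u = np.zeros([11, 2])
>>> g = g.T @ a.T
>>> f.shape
(13, 7, 3, 13)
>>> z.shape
(13, 3, 7)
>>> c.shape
(13,)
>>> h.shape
(3, 7, 2, 13)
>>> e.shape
(7, 13, 2)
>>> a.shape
(7, 3)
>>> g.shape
(13, 2, 7, 7)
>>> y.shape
(13, 3, 7, 13)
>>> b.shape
(2, 31)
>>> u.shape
(11, 2)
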